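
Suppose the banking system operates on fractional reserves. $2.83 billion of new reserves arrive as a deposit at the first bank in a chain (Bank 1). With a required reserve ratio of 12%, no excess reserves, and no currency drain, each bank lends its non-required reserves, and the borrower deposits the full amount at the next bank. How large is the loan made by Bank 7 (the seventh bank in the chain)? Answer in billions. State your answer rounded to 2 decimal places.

$1.16 billion

Each bank lends a fraction (1 − rr) = 0.8800 of the deposit it receives, so Bank 7 receives 2.83·0.8800^6 and lends 2.83·0.8800^7 ≈ 1.1566 billion.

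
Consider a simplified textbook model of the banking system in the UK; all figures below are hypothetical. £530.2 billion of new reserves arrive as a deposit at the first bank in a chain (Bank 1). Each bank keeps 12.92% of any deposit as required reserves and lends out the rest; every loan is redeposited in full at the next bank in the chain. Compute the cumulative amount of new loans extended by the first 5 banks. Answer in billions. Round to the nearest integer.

£1784 billion

Bank i lends (1 − rr)^i of the original deposit: Bank 1 lends 530.2·0.8708 ≈ 461.6982, Bank 2 lends 530.2·0.8708² ≈ 402.0468, and so on.
Summing a geometric series: total = 530.2·[0.8708·(1 − 0.8708^5) / (1 − 0.8708)] ≈ 1784.1963 billion.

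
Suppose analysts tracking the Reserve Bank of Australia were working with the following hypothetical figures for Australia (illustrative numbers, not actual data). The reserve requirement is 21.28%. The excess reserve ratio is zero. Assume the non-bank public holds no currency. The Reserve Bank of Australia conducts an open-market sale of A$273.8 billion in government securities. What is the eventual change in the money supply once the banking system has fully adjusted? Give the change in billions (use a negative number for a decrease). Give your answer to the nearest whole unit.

The simple money multiplier is m = 1/rr = 1/0.2128 ≈ 4.6992.
An open-market sale reduces the monetary base by 273.8 billion, so ΔM = m × ΔMB = 4.6992 × (−273.8) ≈ -1286.641 billion.

-1287 billion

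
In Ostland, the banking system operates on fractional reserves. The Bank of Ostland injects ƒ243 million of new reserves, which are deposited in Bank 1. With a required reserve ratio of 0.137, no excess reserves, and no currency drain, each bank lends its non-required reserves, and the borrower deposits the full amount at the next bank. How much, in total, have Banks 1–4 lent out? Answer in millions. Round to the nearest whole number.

Bank i lends (1 − rr)^i of the original deposit: Bank 1 lends 243·0.8630 = 209.7090, Bank 2 lends 243·0.8630² ≈ 180.9789, and so on.
Summing a geometric series: total = 243·[0.8630·(1 − 0.8630^4) / (1 − 0.8630)] ≈ 681.6601 million.

ƒ682 million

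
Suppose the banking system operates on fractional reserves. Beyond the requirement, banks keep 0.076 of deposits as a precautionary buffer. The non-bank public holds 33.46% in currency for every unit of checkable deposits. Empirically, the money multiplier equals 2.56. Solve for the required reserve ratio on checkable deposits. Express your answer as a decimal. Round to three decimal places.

Using m = 2.56. Since m = (1 + c)/(c + rr + e), the denominator satisfies c + rr + e = (1 + c)/m = (1 + 0.3346) / 2.56 ≈ 0.521328.
With c = 0.3346 and e = 0.076, the required reserve ratio on checkable deposits is 0.521328 − 0.3346 − 0.076 = 0.110728.

0.111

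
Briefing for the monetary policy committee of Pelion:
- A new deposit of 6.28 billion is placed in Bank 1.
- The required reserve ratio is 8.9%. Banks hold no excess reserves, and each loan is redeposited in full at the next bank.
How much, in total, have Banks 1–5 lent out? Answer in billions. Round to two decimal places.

Bank i lends (1 − rr)^i of the original deposit: Bank 1 lends 6.28·0.9110 ≈ 5.7211, Bank 2 lends 6.28·0.9110² ≈ 5.2119, and so on.
Summing a geometric series: total = 6.28·[0.9110·(1 − 0.9110^5) / (1 − 0.9110)] ≈ 23.9470 billion.

23.95 billion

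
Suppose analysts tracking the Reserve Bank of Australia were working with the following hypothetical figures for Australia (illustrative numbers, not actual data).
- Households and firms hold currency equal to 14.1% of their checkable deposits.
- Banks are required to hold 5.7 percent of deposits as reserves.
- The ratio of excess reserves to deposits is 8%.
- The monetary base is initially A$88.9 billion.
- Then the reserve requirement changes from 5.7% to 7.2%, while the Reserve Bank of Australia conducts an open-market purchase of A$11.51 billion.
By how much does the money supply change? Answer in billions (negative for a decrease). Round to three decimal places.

Before: m₁ = (1 + 0.141) / (0.057 + 0.08 + 0.141) ≈ 4.1043165, MB₁ = 88.9, so M₁ = 4.1043165 × 88.9 ≈ 364.8737 billion.
After: m₂ = (1 + 0.141) / (0.072 + 0.08 + 0.141) ≈ 3.8941980, MB₂ = 88.9 + 11.51 = 100.41, so M₂ = 3.8941980 × 100.41 ≈ 391.0164 billion.
ΔM = M₂ − M₁ = 391.0164 − 364.8737 = 26.1427 billion.

A$26.143 billion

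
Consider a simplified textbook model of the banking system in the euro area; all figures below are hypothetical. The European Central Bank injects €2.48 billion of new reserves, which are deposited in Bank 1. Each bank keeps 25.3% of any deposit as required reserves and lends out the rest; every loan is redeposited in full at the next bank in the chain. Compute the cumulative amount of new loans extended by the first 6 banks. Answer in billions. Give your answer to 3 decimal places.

€6.050 billion

Bank i lends (1 − rr)^i of the original deposit: Bank 1 lends 2.48·0.7470 ≈ 1.8526, Bank 2 lends 2.48·0.7470² ≈ 1.3839, and so on.
Summing a geometric series: total = 2.48·[0.7470·(1 − 0.7470^6) / (1 − 0.7470)] ≈ 6.0501 billion.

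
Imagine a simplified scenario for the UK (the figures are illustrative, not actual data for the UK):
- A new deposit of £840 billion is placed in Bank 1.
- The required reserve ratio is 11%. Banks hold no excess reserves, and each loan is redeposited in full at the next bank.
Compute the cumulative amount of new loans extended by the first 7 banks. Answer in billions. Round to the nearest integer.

Bank i lends (1 − rr)^i of the original deposit: Bank 1 lends 840·0.8900 = 747.6000, Bank 2 lends 840·0.8900² = 665.3640, and so on.
Summing a geometric series: total = 840·[0.8900·(1 − 0.8900^7) / (1 − 0.8900)] ≈ 3790.2413 billion.

£3790 billion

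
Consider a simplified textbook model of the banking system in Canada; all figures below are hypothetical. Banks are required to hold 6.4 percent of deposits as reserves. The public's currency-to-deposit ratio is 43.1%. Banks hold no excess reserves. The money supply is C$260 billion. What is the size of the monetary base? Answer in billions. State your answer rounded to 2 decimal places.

C$89.94 billion

The money multiplier is m = (1 + c) / (rr + c) = (1 + 0.431) / (0.064 + 0.431) ≈ 2.890909.
MB = M / m = 260 / 2.890909 ≈ 89.9371 billion.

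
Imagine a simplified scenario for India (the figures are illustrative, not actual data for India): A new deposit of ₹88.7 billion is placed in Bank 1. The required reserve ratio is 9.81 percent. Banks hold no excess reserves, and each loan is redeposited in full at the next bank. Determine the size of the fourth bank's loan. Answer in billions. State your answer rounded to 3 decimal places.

Each bank lends a fraction (1 − rr) = 0.9019 of the deposit it receives, so Bank 4 receives 88.7·0.9019^3 and lends 88.7·0.9019^4 ≈ 58.6891 billion.

₹58.689 billion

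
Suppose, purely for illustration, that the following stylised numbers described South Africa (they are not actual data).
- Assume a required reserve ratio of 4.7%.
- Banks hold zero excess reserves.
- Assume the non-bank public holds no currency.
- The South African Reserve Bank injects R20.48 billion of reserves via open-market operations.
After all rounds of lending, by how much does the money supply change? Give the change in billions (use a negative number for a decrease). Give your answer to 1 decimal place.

The simple money multiplier is m = 1/rr = 1/0.047 ≈ 21.2766.
An open-market purchase increases the monetary base by 20.48 billion, so ΔM = m × ΔMB = 21.2766 × 20.48 ≈ 435.7448 billion.

R435.7 billion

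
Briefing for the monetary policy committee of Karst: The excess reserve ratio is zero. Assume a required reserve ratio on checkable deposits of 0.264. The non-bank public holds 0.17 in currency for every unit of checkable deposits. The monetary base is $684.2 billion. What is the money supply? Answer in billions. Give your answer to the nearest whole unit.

$1845 billion

The money multiplier is m = (1 + c) / (rr + c) = (1 + 0.17) / (0.264 + 0.17) ≈ 2.6959.
So M = m × MB = 2.6959 × 684.2 ≈ 1844.5348 billion.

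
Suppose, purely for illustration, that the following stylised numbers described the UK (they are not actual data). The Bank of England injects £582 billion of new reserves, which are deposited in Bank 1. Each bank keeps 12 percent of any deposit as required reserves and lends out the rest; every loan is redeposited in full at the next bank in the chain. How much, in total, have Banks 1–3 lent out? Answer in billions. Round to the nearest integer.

£1359 billion

Bank i lends (1 − rr)^i of the original deposit: Bank 1 lends 582·0.8800 = 512.1600, Bank 2 lends 582·0.8800² = 450.7008, and so on.
Summing a geometric series: total = 582·[0.8800·(1 − 0.8800^3) / (1 − 0.8800)] ≈ 1359.4775 billion.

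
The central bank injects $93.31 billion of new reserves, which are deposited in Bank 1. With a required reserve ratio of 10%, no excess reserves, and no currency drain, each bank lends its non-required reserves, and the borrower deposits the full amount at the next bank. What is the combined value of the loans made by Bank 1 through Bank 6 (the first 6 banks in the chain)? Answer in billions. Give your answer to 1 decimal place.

Bank i lends (1 − rr)^i of the original deposit: Bank 1 lends 93.31·0.9000 = 83.9790, Bank 2 lends 93.31·0.9000² = 75.5811, and so on.
Summing a geometric series: total = 93.31·[0.9000·(1 − 0.9000^6) / (1 − 0.9000)] ≈ 393.4912 billion.

$393.5 billion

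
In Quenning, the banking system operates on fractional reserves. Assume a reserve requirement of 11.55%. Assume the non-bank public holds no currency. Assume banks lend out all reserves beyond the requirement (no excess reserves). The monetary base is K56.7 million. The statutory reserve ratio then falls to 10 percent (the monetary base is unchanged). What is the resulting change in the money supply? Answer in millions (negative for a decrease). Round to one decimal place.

K76.1 million

Initially m₁ = 1 / (0.1155) ≈ 8.6580, so M₁ = 8.6580 × 56.7 = 490.9086 million.
After the change m₂ = 1 / (0.1) = 10, so M₂ = 10 × 56.7 = 567 million.
ΔM = M₂ − M₁ = 567 − 490.9086 = 76.0914 million.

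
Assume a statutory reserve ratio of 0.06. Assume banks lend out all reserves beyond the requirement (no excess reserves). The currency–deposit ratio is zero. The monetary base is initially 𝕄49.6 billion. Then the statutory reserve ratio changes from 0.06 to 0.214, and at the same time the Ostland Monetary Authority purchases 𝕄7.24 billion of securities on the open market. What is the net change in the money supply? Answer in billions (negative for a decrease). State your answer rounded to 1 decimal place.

-561.1 billion

Before: m₁ = 1 / (0.06) ≈ 16.6667, MB₁ = 49.6, so M₁ = 16.6667 × 49.6 ≈ 826.6683 billion.
After: m₂ = 1 / (0.214) ≈ 4.6729, MB₂ = 49.6 + 7.24 = 56.84, so M₂ = 4.6729 × 56.84 ≈ 265.6076 billion.
ΔM = M₂ − M₁ = 265.6076 − 826.6683 = -561.0607 billion.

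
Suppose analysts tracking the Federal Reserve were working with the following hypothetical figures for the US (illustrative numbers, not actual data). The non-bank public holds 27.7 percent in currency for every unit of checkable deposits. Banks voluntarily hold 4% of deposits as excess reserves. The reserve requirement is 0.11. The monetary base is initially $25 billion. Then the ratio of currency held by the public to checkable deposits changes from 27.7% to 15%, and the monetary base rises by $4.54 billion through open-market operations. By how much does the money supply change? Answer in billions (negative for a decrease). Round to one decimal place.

$38.5 billion

Before: m₁ = (1 + 0.277) / (0.11 + 0.04 + 0.277) ≈ 2.9906, MB₁ = 25, so M₁ = 2.9906 × 25 = 74.765 billion.
After: m₂ = (1 + 0.15) / (0.11 + 0.04 + 0.15) ≈ 3.8333, MB₂ = 25 + 4.54 = 29.54, so M₂ = 3.8333 × 29.54 ≈ 113.2357 billion.
ΔM = M₂ − M₁ = 113.2357 − 74.765 = 38.4707 billion.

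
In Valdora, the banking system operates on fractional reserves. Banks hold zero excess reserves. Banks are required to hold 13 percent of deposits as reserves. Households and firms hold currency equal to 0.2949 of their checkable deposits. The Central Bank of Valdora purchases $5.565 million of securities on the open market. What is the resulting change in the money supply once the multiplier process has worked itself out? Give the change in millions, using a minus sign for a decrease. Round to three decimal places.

$16.960 million

The money multiplier is m = (1 + c) / (rr + c) = (1 + 0.2949) / (0.13 + 0.2949) ≈ 3.04754.
The purchase adds 5.565 million of base, so ΔM = m × ΔMB = 3.04754 × (+5.565) ≈ 16.9596 million.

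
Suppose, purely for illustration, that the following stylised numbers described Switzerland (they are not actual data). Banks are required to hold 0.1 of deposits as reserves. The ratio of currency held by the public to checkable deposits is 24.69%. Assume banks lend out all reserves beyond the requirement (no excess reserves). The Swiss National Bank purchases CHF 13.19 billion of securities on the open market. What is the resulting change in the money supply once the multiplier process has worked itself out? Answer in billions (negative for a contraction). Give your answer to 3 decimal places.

The money multiplier is m = (1 + c) / (rr + c) = (1 + 0.2469) / (0.1 + 0.2469) ≈ 3.594408.
The purchase adds 13.19 billion of base, so ΔM = m × ΔMB = 3.594408 × (+13.19) ≈ 47.4102 billion.

CHF 47.410 billion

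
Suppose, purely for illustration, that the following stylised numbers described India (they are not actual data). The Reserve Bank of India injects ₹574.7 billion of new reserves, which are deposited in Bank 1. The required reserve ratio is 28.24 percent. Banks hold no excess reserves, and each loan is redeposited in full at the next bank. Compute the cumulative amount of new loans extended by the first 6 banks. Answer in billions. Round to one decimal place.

₹1260.9 billion

Bank i lends (1 − rr)^i of the original deposit: Bank 1 lends 574.7·0.7176 ≈ 412.4047, Bank 2 lends 574.7·0.7176² ≈ 295.9416, and so on.
Summing a geometric series: total = 574.7·[0.7176·(1 − 0.7176^6) / (1 − 0.7176)] ≈ 1260.9436 billion.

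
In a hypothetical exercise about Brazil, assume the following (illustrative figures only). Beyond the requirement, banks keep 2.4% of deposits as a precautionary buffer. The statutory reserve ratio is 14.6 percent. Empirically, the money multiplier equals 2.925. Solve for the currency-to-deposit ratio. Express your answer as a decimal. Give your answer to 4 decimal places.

Using m = 2.925. From m = (1 + c)/(c + rr + e), rearranging gives 1 + c = m·(c + rr + e), so c·(1 − m) = m·(rr + e) − 1.
Hence c = [m·(rr + e) − 1]/(1 − m) = [2.925 × (0.146 + 0.024) − 1] / (1 − 2.925) ≈ 0.261169.

0.2612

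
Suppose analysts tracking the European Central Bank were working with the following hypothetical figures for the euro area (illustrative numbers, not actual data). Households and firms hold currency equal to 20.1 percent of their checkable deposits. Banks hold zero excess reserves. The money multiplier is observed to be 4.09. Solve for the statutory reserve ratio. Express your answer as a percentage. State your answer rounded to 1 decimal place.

Using m = 4.09. Since m = (1 + c)/(c + rr + e), the denominator satisfies c + rr + e = (1 + c)/m = (1 + 0.201) / 4.09 ≈ 0.293643.
With c = 0.201 and e = 0, the statutory reserve ratio is 0.293643 − 0.201 − 0 = 0.092643.

9.3%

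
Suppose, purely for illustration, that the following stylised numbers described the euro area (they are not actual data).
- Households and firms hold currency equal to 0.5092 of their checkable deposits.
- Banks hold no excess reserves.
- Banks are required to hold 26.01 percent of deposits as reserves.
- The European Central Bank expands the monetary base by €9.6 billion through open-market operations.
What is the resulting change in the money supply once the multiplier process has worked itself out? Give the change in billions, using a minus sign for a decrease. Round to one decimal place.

€18.8 billion

The money multiplier is m = (1 + c) / (rr + c) = (1 + 0.5092) / (0.2601 + 0.5092) ≈ 1.9618.
The purchase adds 9.6 billion of base, so ΔM = m × ΔMB = 1.9618 × (+9.6) ≈ 18.8333 billion.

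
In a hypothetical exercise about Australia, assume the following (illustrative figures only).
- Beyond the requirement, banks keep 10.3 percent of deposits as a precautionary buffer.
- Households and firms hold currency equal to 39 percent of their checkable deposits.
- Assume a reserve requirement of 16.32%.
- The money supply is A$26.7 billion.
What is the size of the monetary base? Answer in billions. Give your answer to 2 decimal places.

A$12.60 billion

The money multiplier is m = (1 + c) / (rr + e + c) = (1 + 0.39) / (0.1632 + 0.103 + 0.39) ≈ 2.11826.
MB = M / m = 26.7 / 2.11826 ≈ 12.6047 billion.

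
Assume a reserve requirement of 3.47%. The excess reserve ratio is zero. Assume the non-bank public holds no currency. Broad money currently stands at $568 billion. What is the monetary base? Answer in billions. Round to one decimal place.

$19.7 billion

With no currency drain and no excess reserves, the money multiplier is m = 1/rr = 1/0.0347 ≈ 28.81844.
The monetary base is MB = M / m = 568 / 28.81844 ≈ 19.7096 billion.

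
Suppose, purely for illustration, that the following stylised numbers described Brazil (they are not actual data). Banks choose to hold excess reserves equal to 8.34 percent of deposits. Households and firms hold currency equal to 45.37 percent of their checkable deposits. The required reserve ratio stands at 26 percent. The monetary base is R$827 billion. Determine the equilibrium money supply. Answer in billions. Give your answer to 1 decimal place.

R$1508.2 billion

The money multiplier is m = (1 + c) / (rr + e + c) = (1 + 0.4537) / (0.26 + 0.0834 + 0.4537) ≈ 1.82374.
So M = m × MB = 1.82374 × 827 ≈ 1508.233 billion.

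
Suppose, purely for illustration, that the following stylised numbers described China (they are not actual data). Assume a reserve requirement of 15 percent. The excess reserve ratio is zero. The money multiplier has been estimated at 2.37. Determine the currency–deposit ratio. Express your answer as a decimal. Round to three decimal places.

0.470

Using m = 2.37. From m = (1 + c)/(c + rr + e), rearranging gives 1 + c = m·(c + rr + e), so c·(1 − m) = m·(rr + e) − 1.
Hence c = [m·(rr + e) − 1]/(1 − m) = [2.37 × (0.15 + 0) − 1] / (1 − 2.37) ≈ 0.470438.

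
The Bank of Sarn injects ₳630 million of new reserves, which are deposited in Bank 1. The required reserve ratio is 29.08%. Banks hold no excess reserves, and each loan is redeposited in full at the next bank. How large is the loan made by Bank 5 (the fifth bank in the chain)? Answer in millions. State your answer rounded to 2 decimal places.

Each bank lends a fraction (1 − rr) = 0.7092 of the deposit it receives, so Bank 5 receives 630·0.7092^4 and lends 630·0.7092^5 ≈ 113.0275 million.

₳113.03 million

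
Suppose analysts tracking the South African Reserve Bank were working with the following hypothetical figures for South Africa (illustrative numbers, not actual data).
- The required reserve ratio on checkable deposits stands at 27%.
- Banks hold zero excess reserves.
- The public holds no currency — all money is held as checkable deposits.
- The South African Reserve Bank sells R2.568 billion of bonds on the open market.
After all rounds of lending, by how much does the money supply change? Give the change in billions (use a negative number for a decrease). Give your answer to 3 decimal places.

The simple money multiplier is m = 1/rr = 1/0.27 ≈ 3.70370.
An open-market sale reduces the monetary base by 2.568 billion, so ΔM = m × ΔMB = 3.70370 × (−2.568) ≈ -9.5111 billion.

-9.511 billion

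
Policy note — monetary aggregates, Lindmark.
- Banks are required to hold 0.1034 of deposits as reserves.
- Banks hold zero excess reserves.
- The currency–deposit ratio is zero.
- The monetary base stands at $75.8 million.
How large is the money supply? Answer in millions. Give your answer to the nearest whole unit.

$733 million

With no currency drain or excess reserves, the money multiplier is m = 1/rr = 1/0.1034 ≈ 9.6712.
Money supply M = m × MB = 9.6712 × 75.8 ≈ 733.077 million.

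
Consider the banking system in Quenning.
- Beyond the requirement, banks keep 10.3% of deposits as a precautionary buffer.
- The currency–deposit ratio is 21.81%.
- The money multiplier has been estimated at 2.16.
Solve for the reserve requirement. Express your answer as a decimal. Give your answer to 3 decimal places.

0.243

Using m = 2.16. Since m = (1 + c)/(c + rr + e), the denominator satisfies c + rr + e = (1 + c)/m = (1 + 0.2181) / 2.16 ≈ 0.563935.
With c = 0.2181 and e = 0.103, the reserve requirement is 0.563935 − 0.2181 − 0.103 = 0.242835.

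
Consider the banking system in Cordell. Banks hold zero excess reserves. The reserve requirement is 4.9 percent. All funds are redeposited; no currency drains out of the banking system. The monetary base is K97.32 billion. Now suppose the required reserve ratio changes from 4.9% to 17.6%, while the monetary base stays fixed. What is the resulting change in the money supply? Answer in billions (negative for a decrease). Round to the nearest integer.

Initially m₁ = 1 / (0.049) ≈ 20.4082, so M₁ = 20.4082 × 97.32 ≈ 1986.126 billion.
After the change m₂ = 1 / (0.176) ≈ 5.6818, so M₂ = 5.6818 × 97.32 ≈ 552.9528 billion.
ΔM = M₂ − M₁ = 552.9528 − 1986.126 = -1433.1732 billion.

-1433 billion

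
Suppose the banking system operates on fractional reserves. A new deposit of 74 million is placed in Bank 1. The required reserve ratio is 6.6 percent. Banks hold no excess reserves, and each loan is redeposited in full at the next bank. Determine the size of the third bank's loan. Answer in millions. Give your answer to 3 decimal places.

Each bank lends a fraction (1 − rr) = 0.9340 of the deposit it receives, so Bank 3 receives 74·0.9340^2 and lends 74·0.9340^3 ≈ 60.2938 million.

60.294 million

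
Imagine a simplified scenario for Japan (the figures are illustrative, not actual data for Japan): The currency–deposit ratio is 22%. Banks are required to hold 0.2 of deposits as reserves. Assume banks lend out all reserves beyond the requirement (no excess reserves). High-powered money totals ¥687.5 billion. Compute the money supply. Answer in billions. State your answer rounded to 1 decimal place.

¥1997.0 billion

The money multiplier is m = (1 + c) / (rr + c) = (1 + 0.22) / (0.2 + 0.22) ≈ 2.90476.
So M = m × MB = 2.90476 × 687.5 = 1997.0225 billion.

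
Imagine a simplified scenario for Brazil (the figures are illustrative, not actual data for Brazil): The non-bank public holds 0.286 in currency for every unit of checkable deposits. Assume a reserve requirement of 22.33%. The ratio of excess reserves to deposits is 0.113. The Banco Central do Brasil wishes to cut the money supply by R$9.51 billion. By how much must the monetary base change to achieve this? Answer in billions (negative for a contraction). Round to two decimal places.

The money multiplier is m = (1 + c) / (rr + e + c) = (1 + 0.286) / (0.2233 + 0.113 + 0.286) ≈ 2.0665.
ΔMB = ΔM / m = (−9.51) / 2.0665 ≈ -4.602 billion.

-4.60 billion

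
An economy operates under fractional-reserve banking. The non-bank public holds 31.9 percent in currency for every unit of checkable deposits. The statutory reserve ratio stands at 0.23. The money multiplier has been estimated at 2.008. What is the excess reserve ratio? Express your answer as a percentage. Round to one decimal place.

10.8%

Using m = 2.008. Since m = (1 + c)/(c + rr + e), the denominator satisfies c + rr + e = (1 + c)/m = (1 + 0.319) / 2.008 ≈ 0.656873.
With c = 0.319 and rr = 0.23, the excess reserve ratio is 0.656873 − 0.319 − 0.23 = 0.107873.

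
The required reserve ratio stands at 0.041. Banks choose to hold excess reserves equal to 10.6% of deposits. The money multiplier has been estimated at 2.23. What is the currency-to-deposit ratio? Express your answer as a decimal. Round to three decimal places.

Using m = 2.23. From m = (1 + c)/(c + rr + e), rearranging gives 1 + c = m·(c + rr + e), so c·(1 − m) = m·(rr + e) − 1.
Hence c = [m·(rr + e) − 1]/(1 − m) = [2.23 × (0.041 + 0.106) − 1] / (1 − 2.23) ≈ 0.546496.

0.546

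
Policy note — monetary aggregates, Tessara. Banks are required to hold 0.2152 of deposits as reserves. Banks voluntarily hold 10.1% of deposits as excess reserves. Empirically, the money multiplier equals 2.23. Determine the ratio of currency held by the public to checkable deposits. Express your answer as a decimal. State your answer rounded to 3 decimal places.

Using m = 2.23. From m = (1 + c)/(c + rr + e), rearranging gives 1 + c = m·(c + rr + e), so c·(1 − m) = m·(rr + e) − 1.
Hence c = [m·(rr + e) − 1]/(1 − m) = [2.23 × (0.2152 + 0.101) − 1] / (1 − 2.23) ≈ 0.239735.

0.240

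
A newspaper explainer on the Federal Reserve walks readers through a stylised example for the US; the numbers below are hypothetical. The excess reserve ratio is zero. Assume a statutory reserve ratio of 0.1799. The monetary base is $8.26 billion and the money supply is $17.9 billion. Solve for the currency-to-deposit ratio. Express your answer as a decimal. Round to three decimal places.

0.523

Using m = M/MB = 17.9/8.26 ≈ 2.167070. From m = (1 + c)/(c + rr + e), rearranging gives 1 + c = m·(c + rr + e), so c·(1 − m) = m·(rr + e) − 1.
Hence c = [m·(rr + e) − 1]/(1 − m) = [2.167070 × (0.1799 + 0) − 1] / (1 − 2.167070) ≈ 0.522800.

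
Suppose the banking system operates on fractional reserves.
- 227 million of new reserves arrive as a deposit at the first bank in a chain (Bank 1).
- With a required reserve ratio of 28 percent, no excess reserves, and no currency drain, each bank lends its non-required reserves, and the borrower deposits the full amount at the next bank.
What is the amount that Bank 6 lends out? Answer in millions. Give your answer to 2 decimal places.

31.62 million

Each bank lends a fraction (1 − rr) = 0.7200 of the deposit it receives, so Bank 6 receives 227·0.7200^5 and lends 227·0.7200^6 ≈ 31.6243 million.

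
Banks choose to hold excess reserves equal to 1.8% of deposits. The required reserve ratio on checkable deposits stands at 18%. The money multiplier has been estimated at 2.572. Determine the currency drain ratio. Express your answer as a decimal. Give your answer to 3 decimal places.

0.312

Using m = 2.572. From m = (1 + c)/(c + rr + e), rearranging gives 1 + c = m·(c + rr + e), so c·(1 − m) = m·(rr + e) − 1.
Hence c = [m·(rr + e) − 1]/(1 − m) = [2.572 × (0.18 + 0.018) − 1] / (1 − 2.572) ≈ 0.312178.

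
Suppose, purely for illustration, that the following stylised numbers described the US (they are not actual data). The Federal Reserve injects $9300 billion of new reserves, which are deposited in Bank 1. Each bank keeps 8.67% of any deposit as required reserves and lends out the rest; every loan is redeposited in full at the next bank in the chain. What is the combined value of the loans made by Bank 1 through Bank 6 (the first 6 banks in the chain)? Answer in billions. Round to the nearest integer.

$41113 billion

Bank i lends (1 − rr)^i of the original deposit: Bank 1 lends 9300·0.9133 = 8493.6900, Bank 2 lends 9300·0.9133² ≈ 7757.2871, and so on.
Summing a geometric series: total = 9300·[0.9133·(1 − 0.9133^6) / (1 − 0.9133)] ≈ 41112.8249 billion.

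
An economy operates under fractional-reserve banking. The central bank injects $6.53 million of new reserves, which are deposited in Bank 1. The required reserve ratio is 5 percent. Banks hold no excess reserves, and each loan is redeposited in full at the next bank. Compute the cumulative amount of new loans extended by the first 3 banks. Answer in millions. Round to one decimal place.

$17.7 million

Bank i lends (1 − rr)^i of the original deposit: Bank 1 lends 6.53·0.9500 = 6.2035, Bank 2 lends 6.53·0.9500² ≈ 5.8933, and so on.
Summing a geometric series: total = 6.53·[0.9500·(1 − 0.9500^3) / (1 − 0.9500)] ≈ 17.6955 million.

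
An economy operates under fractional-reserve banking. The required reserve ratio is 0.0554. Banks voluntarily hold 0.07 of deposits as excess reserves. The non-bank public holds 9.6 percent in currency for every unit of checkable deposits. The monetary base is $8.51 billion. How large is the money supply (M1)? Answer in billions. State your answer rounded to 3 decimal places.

$42.127 billion

The money multiplier is m = (1 + c) / (rr + e + c) = (1 + 0.096) / (0.0554 + 0.07 + 0.096) ≈ 4.95032.
So M = m × MB = 4.95032 × 8.51 ≈ 42.1272 billion.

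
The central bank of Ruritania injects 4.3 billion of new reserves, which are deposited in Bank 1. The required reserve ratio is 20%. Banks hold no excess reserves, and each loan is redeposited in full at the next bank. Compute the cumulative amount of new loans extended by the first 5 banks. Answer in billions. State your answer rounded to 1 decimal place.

11.6 billion

Bank i lends (1 − rr)^i of the original deposit: Bank 1 lends 4.3·0.8000 = 3.4400, Bank 2 lends 4.3·0.8000² = 2.7520, and so on.
Summing a geometric series: total = 4.3·[0.8000·(1 − 0.8000^5) / (1 − 0.8000)] ≈ 11.5639 billion.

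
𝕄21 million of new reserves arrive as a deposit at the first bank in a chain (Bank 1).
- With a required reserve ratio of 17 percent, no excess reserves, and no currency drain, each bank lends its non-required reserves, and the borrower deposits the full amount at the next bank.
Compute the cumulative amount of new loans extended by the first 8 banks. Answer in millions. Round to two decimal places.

𝕄79.44 million

Bank i lends (1 − rr)^i of the original deposit: Bank 1 lends 21·0.8300 = 17.4300, Bank 2 lends 21·0.8300² = 14.4669, and so on.
Summing a geometric series: total = 21·[0.8300·(1 − 0.8300^8) / (1 − 0.8300)] ≈ 79.4368 million.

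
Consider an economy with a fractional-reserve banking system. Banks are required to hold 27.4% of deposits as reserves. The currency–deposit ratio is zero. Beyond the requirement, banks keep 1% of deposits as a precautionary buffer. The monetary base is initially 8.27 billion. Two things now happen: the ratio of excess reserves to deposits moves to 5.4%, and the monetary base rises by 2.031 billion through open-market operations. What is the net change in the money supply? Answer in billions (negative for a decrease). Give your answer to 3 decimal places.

Before: m₁ = 1 / (0.274 + 0.01) ≈ 3.521127, MB₁ = 8.27, so M₁ = 3.521127 × 8.27 ≈ 29.1197 billion.
After: m₂ = 1 / (0.274 + 0.054) ≈ 3.048780, MB₂ = 8.27 + 2.031 = 10.301, so M₂ = 3.048780 × 10.301 ≈ 31.4055 billion.
ΔM = M₂ − M₁ = 31.4055 − 29.1197 = 2.2858 billion.

2.286 billion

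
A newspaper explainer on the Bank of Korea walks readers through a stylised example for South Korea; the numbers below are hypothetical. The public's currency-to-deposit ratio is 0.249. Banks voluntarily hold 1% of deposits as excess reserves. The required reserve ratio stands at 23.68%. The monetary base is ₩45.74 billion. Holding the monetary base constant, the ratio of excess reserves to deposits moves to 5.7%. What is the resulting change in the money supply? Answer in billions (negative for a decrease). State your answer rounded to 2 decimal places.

-9.98 billion

Initially m₁ = (1 + 0.249) / (0.2368 + 0.01 + 0.249) ≈ 2.51916, so M₁ = 2.51916 × 45.74 ≈ 115.2264 billion.
After the change m₂ = (1 + 0.249) / (0.2368 + 0.057 + 0.249) ≈ 2.30103, so M₂ = 2.30103 × 45.74 ≈ 105.2491 billion.
ΔM = M₂ − M₁ = 105.2491 − 115.2264 = -9.9773 billion.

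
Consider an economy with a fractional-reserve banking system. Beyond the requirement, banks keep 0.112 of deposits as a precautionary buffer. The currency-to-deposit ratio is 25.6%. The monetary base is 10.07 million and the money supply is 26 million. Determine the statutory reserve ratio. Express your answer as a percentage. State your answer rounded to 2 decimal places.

Using m = M/MB = 26/10.07 ≈ 2.581927. Since m = (1 + c)/(c + rr + e), the denominator satisfies c + rr + e = (1 + c)/m = (1 + 0.256) / 2.581927 ≈ 0.486458.
With c = 0.256 and e = 0.112, the statutory reserve ratio is 0.486458 − 0.256 − 0.112 = 0.118458.

11.85%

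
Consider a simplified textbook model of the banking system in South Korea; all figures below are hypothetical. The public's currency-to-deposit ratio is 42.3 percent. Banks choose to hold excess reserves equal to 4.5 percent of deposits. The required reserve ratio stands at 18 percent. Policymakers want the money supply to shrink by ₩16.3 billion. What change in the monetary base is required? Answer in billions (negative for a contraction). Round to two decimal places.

-7.42 billion

The money multiplier is m = (1 + c) / (rr + e + c) = (1 + 0.423) / (0.18 + 0.045 + 0.423) ≈ 2.19599.
ΔMB = ΔM / m = (−16.3) / 2.19599 ≈ -7.4226 billion.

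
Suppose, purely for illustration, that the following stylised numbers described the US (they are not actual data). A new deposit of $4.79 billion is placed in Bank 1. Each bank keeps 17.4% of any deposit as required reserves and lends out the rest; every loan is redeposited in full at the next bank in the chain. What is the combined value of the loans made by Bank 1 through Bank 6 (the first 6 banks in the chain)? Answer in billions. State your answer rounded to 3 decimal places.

Bank i lends (1 − rr)^i of the original deposit: Bank 1 lends 4.79·0.8260 ≈ 3.9565, Bank 2 lends 4.79·0.8260² ≈ 3.2681, and so on.
Summing a geometric series: total = 4.79·[0.8260·(1 − 0.8260^6) / (1 − 0.8260)] ≈ 15.5169 billion.

$15.517 billion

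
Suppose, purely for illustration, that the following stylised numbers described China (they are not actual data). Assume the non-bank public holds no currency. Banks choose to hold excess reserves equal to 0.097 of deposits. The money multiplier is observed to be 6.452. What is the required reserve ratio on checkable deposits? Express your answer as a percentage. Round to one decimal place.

Using m = 6.452. Since m = (1 + c)/(c + rr + e), the denominator satisfies c + rr + e = (1 + c)/m = (1 + 0) / 6.452 ≈ 0.154991.
With c = 0 and e = 0.097, the required reserve ratio on checkable deposits is 0.154991 − 0 − 0.097 = 0.057991.

5.8%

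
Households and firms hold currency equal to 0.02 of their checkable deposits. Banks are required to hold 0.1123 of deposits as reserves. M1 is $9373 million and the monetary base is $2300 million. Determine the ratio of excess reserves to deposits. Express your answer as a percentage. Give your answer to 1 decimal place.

11.8%

Using m = M/MB = 9373/2300 ≈ 4.075217. Since m = (1 + c)/(c + rr + e), the denominator satisfies c + rr + e = (1 + c)/m = (1 + 0.02) / 4.075217 ≈ 0.250293.
With c = 0.02 and rr = 0.1123, the ratio of excess reserves to deposits is 0.250293 − 0.02 − 0.1123 = 0.117993.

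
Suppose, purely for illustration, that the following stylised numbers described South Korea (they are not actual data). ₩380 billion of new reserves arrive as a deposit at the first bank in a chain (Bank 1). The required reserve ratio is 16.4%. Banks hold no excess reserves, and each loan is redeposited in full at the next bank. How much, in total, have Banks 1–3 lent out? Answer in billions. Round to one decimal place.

₩805.3 billion

Bank i lends (1 − rr)^i of the original deposit: Bank 1 lends 380·0.8360 = 317.6800, Bank 2 lends 380·0.8360² ≈ 265.5805, and so on.
Summing a geometric series: total = 380·[0.8360·(1 − 0.8360^3) / (1 − 0.8360)] ≈ 805.2858 billion.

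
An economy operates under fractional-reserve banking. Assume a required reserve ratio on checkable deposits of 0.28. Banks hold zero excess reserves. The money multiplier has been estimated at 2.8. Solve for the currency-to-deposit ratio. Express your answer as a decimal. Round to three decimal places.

Using m = 2.8. From m = (1 + c)/(c + rr + e), rearranging gives 1 + c = m·(c + rr + e), so c·(1 − m) = m·(rr + e) − 1.
Hence c = [m·(rr + e) − 1]/(1 − m) = [2.8 × (0.28 + 0) − 1] / (1 − 2.8) = 0.120000.

0.120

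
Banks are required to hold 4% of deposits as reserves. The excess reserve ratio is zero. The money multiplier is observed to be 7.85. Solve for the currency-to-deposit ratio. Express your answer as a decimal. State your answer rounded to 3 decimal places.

0.100

Using m = 7.85. From m = (1 + c)/(c + rr + e), rearranging gives 1 + c = m·(c + rr + e), so c·(1 − m) = m·(rr + e) − 1.
Hence c = [m·(rr + e) − 1]/(1 − m) = [7.85 × (0.04 + 0) − 1] / (1 − 7.85) ≈ 0.100146.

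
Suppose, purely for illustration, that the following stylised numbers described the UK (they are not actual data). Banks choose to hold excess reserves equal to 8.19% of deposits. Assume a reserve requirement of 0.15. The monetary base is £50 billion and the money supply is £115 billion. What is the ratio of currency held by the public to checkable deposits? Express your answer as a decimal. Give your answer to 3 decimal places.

0.359

Using m = M/MB = 115/50 = 2.300000. From m = (1 + c)/(c + rr + e), rearranging gives 1 + c = m·(c + rr + e), so c·(1 − m) = m·(rr + e) − 1.
Hence c = [m·(rr + e) − 1]/(1 − m) = [2.300000 × (0.15 + 0.0819) − 1] / (1 − 2.300000) ≈ 0.358946.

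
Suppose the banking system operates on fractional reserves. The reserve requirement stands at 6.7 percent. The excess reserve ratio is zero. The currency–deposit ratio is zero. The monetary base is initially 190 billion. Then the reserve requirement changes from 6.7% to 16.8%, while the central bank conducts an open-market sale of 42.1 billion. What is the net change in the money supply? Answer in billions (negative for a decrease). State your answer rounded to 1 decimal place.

-1955.5 billion

Before: m₁ = 1 / (0.067) ≈ 14.92537, MB₁ = 190, so M₁ = 14.92537 × 190 = 2835.8203 billion.
After: m₂ = 1 / (0.168) ≈ 5.95238, MB₂ = 190 − 42.1 = 147.9, so M₂ = 5.95238 × 147.9 ≈ 880.357 billion.
ΔM = M₂ − M₁ = 880.357 − 2835.8203 = -1955.4633 billion.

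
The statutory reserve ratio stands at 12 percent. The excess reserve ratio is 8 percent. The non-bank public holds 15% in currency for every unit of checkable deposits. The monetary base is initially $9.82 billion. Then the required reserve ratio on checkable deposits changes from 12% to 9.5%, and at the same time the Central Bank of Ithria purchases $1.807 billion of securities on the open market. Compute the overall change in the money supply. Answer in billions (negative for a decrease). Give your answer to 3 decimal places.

Before: m₁ = (1 + 0.15) / (0.12 + 0.08 + 0.15) ≈ 3.285714, MB₁ = 9.82, so M₁ = 3.285714 × 9.82 ≈ 32.2657 billion.
After: m₂ = (1 + 0.15) / (0.095 + 0.08 + 0.15) ≈ 3.538462, MB₂ = 9.82 + 1.807 = 11.627, so M₂ = 3.538462 × 11.627 ≈ 41.1417 billion.
ΔM = M₂ − M₁ = 41.1417 − 32.2657 = 8.876 billion.

$8.876 billion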